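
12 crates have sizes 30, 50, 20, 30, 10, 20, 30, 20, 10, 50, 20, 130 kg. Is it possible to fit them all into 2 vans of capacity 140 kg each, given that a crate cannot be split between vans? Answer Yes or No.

Total = 420 kg; ⌈420/140⌉ = 3.
At least 3 vans are required, but only 2 are allowed.

No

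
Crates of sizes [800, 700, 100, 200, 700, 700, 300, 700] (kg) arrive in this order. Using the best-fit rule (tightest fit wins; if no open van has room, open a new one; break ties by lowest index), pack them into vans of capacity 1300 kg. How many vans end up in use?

  800 → van 1 (new)  [load 800/1300]
  700 → van 2 (new)  [load 700/1300]
  100 → van 1  [load 900/1300]
  200 → van 1  [load 1100/1300]
  700 → van 3 (new)  [load 700/1300]
  700 → van 4 (new)  [load 700/1300]
  300 → van 2  [load 1000/1300]
  700 → van 5 (new)  [load 700/1300]
5 vans opened.

5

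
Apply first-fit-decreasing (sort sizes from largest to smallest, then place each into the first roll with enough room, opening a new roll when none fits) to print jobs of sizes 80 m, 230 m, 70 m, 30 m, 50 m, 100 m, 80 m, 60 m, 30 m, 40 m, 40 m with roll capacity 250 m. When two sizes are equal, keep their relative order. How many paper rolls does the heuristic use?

4

Sorted descending: 230, 100, 80, 80, 70, 60, 50, 40, 40, 30, 30.
  230 → roll 1 (new)  [load 230/250]
  100 → roll 2 (new)  [load 100/250]
  80 → roll 2  [load 180/250]
  80 → roll 3 (new)  [load 80/250]
  70 → roll 2  [load 250/250]
  60 → roll 3  [load 140/250]
  50 → roll 3  [load 190/250]
  40 → roll 3  [load 230/250]
  40 → roll 4 (new)  [load 40/250]
  30 → roll 4  [load 70/250]
  30 → roll 4  [load 100/250]
4 paper rolls opened.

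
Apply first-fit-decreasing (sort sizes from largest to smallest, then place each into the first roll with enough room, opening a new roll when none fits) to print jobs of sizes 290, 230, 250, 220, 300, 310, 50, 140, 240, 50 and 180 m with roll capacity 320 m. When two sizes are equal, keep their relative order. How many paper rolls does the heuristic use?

Sorted descending: 310, 300, 290, 250, 240, 230, 220, 180, 140, 50, 50.
  310 → roll 1 (new)  [load 310/320]
  300 → roll 2 (new)  [load 300/320]
  290 → roll 3 (new)  [load 290/320]
  250 → roll 4 (new)  [load 250/320]
  240 → roll 5 (new)  [load 240/320]
  230 → roll 6 (new)  [load 230/320]
  220 → roll 7 (new)  [load 220/320]
  180 → roll 8 (new)  [load 180/320]
  140 → roll 8  [load 320/320]
  50 → roll 4  [load 300/320]
  50 → roll 5  [load 290/320]
8 paper rolls opened.

8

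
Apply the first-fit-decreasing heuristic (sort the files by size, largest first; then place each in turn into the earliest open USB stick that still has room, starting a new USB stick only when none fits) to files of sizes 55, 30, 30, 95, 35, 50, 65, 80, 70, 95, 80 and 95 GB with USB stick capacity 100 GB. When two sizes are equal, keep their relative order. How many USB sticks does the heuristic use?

9

Sorted descending: 95, 95, 95, 80, 80, 70, 65, 55, 50, 35, 30, 30.
  95 → USB stick 1 (new)  [load 95/100]
  95 → USB stick 2 (new)  [load 95/100]
  95 → USB stick 3 (new)  [load 95/100]
  80 → USB stick 4 (new)  [load 80/100]
  80 → USB stick 5 (new)  [load 80/100]
  70 → USB stick 6 (new)  [load 70/100]
  65 → USB stick 7 (new)  [load 65/100]
  55 → USB stick 8 (new)  [load 55/100]
  50 → USB stick 9 (new)  [load 50/100]
  35 → USB stick 7  [load 100/100]
  30 → USB stick 6  [load 100/100]
  30 → USB stick 8  [load 85/100]
9 USB sticks opened.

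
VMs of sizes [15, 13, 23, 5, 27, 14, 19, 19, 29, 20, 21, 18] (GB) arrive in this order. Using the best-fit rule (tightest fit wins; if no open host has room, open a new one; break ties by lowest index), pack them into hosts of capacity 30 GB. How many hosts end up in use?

  15 → host 1 (new)  [load 15/30]
  13 → host 1  [load 28/30]
  23 → host 2 (new)  [load 23/30]
  5 → host 2  [load 28/30]
  27 → host 3 (new)  [load 27/30]
  14 → host 4 (new)  [load 14/30]
  19 → host 5 (new)  [load 19/30]
  19 → host 6 (new)  [load 19/30]
  29 → host 7 (new)  [load 29/30]
  20 → host 8 (new)  [load 20/30]
  21 → host 9 (new)  [load 21/30]
  18 → host 10 (new)  [load 18/30]
10 hosts opened.

10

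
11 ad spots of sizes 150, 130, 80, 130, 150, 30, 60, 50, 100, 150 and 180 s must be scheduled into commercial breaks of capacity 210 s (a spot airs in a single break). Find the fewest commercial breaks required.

7

Total = 180 + 150 + 150 + 150 + 130 + 130 + 100 + 80 + 60 + 50 + 30 = 1210 s.
Lower bound: ⌈1210/210⌉ = 6 commercial breaks.
A packing using 7 commercial breaks:
  break 1: 180 + 30 = 210
  break 2: 150 + 60 = 210
  break 3: 150 + 50 = 200
  break 4: 150 = 150
  break 5: 130 + 80 = 210
  break 6: 130 = 130
  break 7: 100 = 100
No arrangement into 6 commercial breaks stays within capacity, so 7 is optimal.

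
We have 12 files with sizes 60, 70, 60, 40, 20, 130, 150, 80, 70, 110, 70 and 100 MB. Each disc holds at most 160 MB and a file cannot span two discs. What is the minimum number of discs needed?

7

Total = 150 + 130 + 110 + 100 + 80 + 70 + 70 + 70 + 60 + 60 + 40 + 20 = 960 MB.
Lower bound: ⌈960/160⌉ = 6 discs.
A packing using 7 discs:
  disc 1: 150 = 150
  disc 2: 130 + 20 = 150
  disc 3: 110 + 40 = 150
  disc 4: 100 + 60 = 160
  disc 5: 80 + 70 = 150
  disc 6: 70 + 70 = 140
  disc 7: 60 = 60
No arrangement into 6 discs stays within capacity, so 7 is optimal.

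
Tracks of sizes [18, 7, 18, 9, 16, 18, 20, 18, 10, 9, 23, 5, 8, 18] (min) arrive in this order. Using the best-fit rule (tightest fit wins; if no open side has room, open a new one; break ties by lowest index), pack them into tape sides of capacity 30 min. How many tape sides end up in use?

  18 → side 1 (new)  [load 18/30]
  7 → side 1  [load 25/30]
  18 → side 2 (new)  [load 18/30]
  9 → side 2  [load 27/30]
  16 → side 3 (new)  [load 16/30]
  18 → side 4 (new)  [load 18/30]
  20 → side 5 (new)  [load 20/30]
  18 → side 6 (new)  [load 18/30]
  10 → side 5  [load 30/30]
  9 → side 4  [load 27/30]
  23 → side 7 (new)  [load 23/30]
  5 → side 1  [load 30/30]
  8 → side 6  [load 26/30]
  18 → side 8 (new)  [load 18/30]
8 tape sides opened.

8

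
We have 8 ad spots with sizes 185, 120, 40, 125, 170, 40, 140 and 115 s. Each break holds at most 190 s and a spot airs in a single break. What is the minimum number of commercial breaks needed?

6

Total = 185 + 170 + 140 + 125 + 120 + 115 + 40 + 40 = 935 s.
Lower bound: ⌈935/190⌉ = 5 commercial breaks.
Also, 6 ad spots each exceed 95 s, and no two of those can share a break, so at least 6 commercial breaks are needed.
A packing using 6 commercial breaks:
  break 1: 185 = 185
  break 2: 170 = 170
  break 3: 140 + 40 = 180
  break 4: 125 + 40 = 165
  break 5: 120 = 120
  break 6: 115 = 115
This matches the lower bound, so 6 is optimal.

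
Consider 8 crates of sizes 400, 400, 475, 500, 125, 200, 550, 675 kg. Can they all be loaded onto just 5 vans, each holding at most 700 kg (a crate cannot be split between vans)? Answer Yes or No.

Total = 3325 kg; ⌈3325/700⌉ = 5.
6 crates each exceed half the capacity and cannot share a van, forcing at least 6 vans.
At least 6 vans are required, but only 5 are allowed.

No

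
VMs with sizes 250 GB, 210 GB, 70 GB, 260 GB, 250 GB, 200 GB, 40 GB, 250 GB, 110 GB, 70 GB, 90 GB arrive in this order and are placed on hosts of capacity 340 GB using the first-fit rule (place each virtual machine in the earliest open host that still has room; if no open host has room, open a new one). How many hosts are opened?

6

  250 → host 1 (new)  [load 250/340]
  210 → host 2 (new)  [load 210/340]
  70 → host 1  [load 320/340]
  260 → host 3 (new)  [load 260/340]
  250 → host 4 (new)  [load 250/340]
  200 → host 5 (new)  [load 200/340]
  40 → host 2  [load 250/340]
  250 → host 6 (new)  [load 250/340]
  110 → host 5  [load 310/340]
  70 → host 2  [load 320/340]
  90 → host 4  [load 340/340]
6 hosts opened.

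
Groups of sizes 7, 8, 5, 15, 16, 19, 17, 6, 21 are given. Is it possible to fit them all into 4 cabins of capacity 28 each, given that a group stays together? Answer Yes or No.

Total = 114; ⌈114/28⌉ = 5.
At least 5 cabins are required, but only 4 are allowed.

No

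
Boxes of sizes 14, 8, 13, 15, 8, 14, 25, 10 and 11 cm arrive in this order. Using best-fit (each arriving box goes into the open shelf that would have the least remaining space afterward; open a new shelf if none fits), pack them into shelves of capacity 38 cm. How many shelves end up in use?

  14 → shelf 1 (new)  [load 14/38]
  8 → shelf 1  [load 22/38]
  13 → shelf 1  [load 35/38]
  15 → shelf 2 (new)  [load 15/38]
  8 → shelf 2  [load 23/38]
  14 → shelf 2  [load 37/38]
  25 → shelf 3 (new)  [load 25/38]
  10 → shelf 3  [load 35/38]
  11 → shelf 4 (new)  [load 11/38]
4 shelves opened.

4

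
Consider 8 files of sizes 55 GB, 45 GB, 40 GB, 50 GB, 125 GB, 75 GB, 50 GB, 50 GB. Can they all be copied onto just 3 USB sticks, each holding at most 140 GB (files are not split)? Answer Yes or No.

No

Total = 490 GB; ⌈490/140⌉ = 4.
At least 4 USB sticks are required, but only 3 are allowed.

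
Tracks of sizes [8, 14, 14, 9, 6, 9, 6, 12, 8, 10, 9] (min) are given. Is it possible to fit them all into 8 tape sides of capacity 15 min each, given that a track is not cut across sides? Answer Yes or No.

Total = 105 min; ⌈105/15⌉ = 7.
9 tracks each exceed half the capacity and cannot share a side, forcing at least 9 tape sides.
At least 9 tape sides are required, but only 8 are allowed.

No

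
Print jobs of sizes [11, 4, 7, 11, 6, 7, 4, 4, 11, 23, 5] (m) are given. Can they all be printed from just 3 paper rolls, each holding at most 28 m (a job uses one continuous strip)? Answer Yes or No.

No

Total = 93 m; ⌈93/28⌉ = 4.
At least 4 paper rolls are required, but only 3 are allowed.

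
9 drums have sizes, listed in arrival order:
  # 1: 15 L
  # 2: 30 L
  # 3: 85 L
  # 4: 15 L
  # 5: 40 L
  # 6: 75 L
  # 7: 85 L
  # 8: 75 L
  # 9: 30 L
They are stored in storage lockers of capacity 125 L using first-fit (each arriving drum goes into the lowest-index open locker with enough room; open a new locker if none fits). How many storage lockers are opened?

  15 → locker 1 (new)  [load 15/125]
  30 → locker 1  [load 45/125]
  85 → locker 2 (new)  [load 85/125]
  15 → locker 1  [load 60/125]
  40 → locker 1  [load 100/125]
  75 → locker 3 (new)  [load 75/125]
  85 → locker 4 (new)  [load 85/125]
  75 → locker 5 (new)  [load 75/125]
  30 → locker 2  [load 115/125]
5 storage lockers opened.

5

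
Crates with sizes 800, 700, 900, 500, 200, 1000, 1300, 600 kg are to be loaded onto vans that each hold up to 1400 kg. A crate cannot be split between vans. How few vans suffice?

Total = 1300 + 1000 + 900 + 800 + 700 + 600 + 500 + 200 = 6000 kg.
Lower bound: ⌈6000/1400⌉ = 5 vans.
A packing using 5 vans:
  van 1: 1300 = 1300
  van 2: 1000 + 200 = 1200
  van 3: 900 + 500 = 1400
  van 4: 800 + 600 = 1400
  van 5: 700 = 700
This matches the lower bound, so 5 is optimal.

5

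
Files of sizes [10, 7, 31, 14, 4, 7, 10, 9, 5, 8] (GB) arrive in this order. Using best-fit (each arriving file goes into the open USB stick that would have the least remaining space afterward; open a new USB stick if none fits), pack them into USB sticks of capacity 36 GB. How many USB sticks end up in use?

  10 → USB stick 1 (new)  [load 10/36]
  7 → USB stick 1  [load 17/36]
  31 → USB stick 2 (new)  [load 31/36]
  14 → USB stick 1  [load 31/36]
  4 → USB stick 1  [load 35/36]
  7 → USB stick 3 (new)  [load 7/36]
  10 → USB stick 3  [load 17/36]
  9 → USB stick 3  [load 26/36]
  5 → USB stick 2  [load 36/36]
  8 → USB stick 3  [load 34/36]
3 USB sticks opened.

3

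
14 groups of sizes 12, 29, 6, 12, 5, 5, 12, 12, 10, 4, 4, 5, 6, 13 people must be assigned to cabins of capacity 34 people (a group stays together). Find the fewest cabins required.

4

Total = 29 + 13 + 12 + 12 + 12 + 12 + 10 + 6 + 6 + 5 + 5 + 5 + 4 + 4 = 135 people.
Lower bound: ⌈135/34⌉ = 4 cabins.
A packing using 4 cabins:
  cabin 1: 29 + 5 = 34
  cabin 2: 13 + 12 + 5 + 4 = 34
  cabin 3: 12 + 12 + 10 = 34
  cabin 4: 12 + 6 + 6 + 5 + 4 = 33
This matches the lower bound, so 4 is optimal.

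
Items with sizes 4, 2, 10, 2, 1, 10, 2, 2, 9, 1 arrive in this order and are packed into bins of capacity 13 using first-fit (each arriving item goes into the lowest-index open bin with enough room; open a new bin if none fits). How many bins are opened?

4

  4 → bin 1 (new)  [load 4/13]
  2 → bin 1  [load 6/13]
  10 → bin 2 (new)  [load 10/13]
  2 → bin 1  [load 8/13]
  1 → bin 1  [load 9/13]
  10 → bin 3 (new)  [load 10/13]
  2 → bin 1  [load 11/13]
  2 → bin 1  [load 13/13]
  9 → bin 4 (new)  [load 9/13]
  1 → bin 2  [load 11/13]
4 bins opened.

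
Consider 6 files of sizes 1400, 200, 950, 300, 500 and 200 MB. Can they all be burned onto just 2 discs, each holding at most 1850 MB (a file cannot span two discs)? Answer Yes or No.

A valid assignment using 2 discs:
  disc 1: 1400 + 300 = 1700
  disc 2: 950 + 500 + 200 + 200 = 1850
Every load is within 1850 MB, so 2 discs suffice.

Yes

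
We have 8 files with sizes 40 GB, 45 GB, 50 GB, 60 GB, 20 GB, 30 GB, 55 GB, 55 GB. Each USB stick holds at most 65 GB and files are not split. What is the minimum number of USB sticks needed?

7

Total = 60 + 55 + 55 + 50 + 45 + 40 + 30 + 20 = 355 GB.
Lower bound: ⌈355/65⌉ = 6 USB sticks.
A packing using 7 USB sticks:
  USB stick 1: 60 = 60
  USB stick 2: 55 = 55
  USB stick 3: 55 = 55
  USB stick 4: 50 = 50
  USB stick 5: 45 + 20 = 65
  USB stick 6: 40 = 40
  USB stick 7: 30 = 30
No arrangement into 6 USB sticks stays within capacity, so 7 is optimal.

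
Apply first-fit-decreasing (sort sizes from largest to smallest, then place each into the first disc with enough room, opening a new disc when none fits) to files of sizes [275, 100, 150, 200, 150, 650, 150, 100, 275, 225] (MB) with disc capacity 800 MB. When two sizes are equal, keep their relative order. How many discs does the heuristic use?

3

Sorted descending: 650, 275, 275, 225, 200, 150, 150, 150, 100, 100.
  650 → disc 1 (new)  [load 650/800]
  275 → disc 2 (new)  [load 275/800]
  275 → disc 2  [load 550/800]
  225 → disc 2  [load 775/800]
  200 → disc 3 (new)  [load 200/800]
  150 → disc 1  [load 800/800]
  150 → disc 3  [load 350/800]
  150 → disc 3  [load 500/800]
  100 → disc 3  [load 600/800]
  100 → disc 3  [load 700/800]
3 discs opened.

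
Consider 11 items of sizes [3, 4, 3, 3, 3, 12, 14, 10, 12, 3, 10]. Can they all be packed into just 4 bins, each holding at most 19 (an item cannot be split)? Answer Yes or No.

No

Total = 77; ⌈77/19⌉ = 5.
At least 5 bins are required, but only 4 are allowed.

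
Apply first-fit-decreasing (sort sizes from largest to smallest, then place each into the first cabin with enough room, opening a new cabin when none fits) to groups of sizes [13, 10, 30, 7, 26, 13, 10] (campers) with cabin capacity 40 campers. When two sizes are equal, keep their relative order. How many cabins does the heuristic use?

3

Sorted descending: 30, 26, 13, 13, 10, 10, 7.
  30 → cabin 1 (new)  [load 30/40]
  26 → cabin 2 (new)  [load 26/40]
  13 → cabin 2  [load 39/40]
  13 → cabin 3 (new)  [load 13/40]
  10 → cabin 1  [load 40/40]
  10 → cabin 3  [load 23/40]
  7 → cabin 3  [load 30/40]
3 cabins opened.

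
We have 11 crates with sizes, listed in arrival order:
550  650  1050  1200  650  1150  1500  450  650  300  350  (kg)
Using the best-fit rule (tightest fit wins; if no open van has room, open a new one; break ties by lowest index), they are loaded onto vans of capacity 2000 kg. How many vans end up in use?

  550 → van 1 (new)  [load 550/2000]
  650 → van 1  [load 1200/2000]
  1050 → van 2 (new)  [load 1050/2000]
  1200 → van 3 (new)  [load 1200/2000]
  650 → van 1  [load 1850/2000]
  1150 → van 4 (new)  [load 1150/2000]
  1500 → van 5 (new)  [load 1500/2000]
  450 → van 5  [load 1950/2000]
  650 → van 3  [load 1850/2000]
  300 → van 4  [load 1450/2000]
  350 → van 4  [load 1800/2000]
5 vans opened.

5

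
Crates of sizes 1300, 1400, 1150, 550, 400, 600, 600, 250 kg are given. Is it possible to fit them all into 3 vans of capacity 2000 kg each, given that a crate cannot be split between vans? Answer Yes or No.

No

Total = 6250 kg; ⌈6250/2000⌉ = 4.
At least 4 vans are required, but only 3 are allowed.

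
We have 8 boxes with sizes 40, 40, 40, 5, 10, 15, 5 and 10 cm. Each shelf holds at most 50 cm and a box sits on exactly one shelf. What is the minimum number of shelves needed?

Total = 40 + 40 + 40 + 15 + 10 + 10 + 5 + 5 = 165 cm.
Lower bound: ⌈165/50⌉ = 4 shelves.
A packing using 4 shelves:
  shelf 1: 40 + 10 = 50
  shelf 2: 40 + 10 = 50
  shelf 3: 40 + 5 + 5 = 50
  shelf 4: 15 = 15
This matches the lower bound, so 4 is optimal.

4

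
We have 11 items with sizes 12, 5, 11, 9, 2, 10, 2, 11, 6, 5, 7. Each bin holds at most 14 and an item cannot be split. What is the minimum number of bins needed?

7

Total = 12 + 11 + 11 + 10 + 9 + 7 + 6 + 5 + 5 + 2 + 2 = 80.
Lower bound: ⌈80/14⌉ = 6 bins.
A packing using 7 bins:
  bin 1: 12 + 2 = 14
  bin 2: 11 + 2 = 13
  bin 3: 11 = 11
  bin 4: 10 = 10
  bin 5: 9 + 5 = 14
  bin 6: 7 + 6 = 13
  bin 7: 5 = 5
No arrangement into 6 bins stays within capacity, so 7 is optimal.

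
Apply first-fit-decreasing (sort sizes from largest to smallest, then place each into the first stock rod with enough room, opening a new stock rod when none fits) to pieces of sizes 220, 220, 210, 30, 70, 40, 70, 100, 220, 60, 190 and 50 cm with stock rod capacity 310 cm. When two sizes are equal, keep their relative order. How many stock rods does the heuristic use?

5

Sorted descending: 220, 220, 220, 210, 190, 100, 70, 70, 60, 50, 40, 30.
  220 → stock rod 1 (new)  [load 220/310]
  220 → stock rod 2 (new)  [load 220/310]
  220 → stock rod 3 (new)  [load 220/310]
  210 → stock rod 4 (new)  [load 210/310]
  190 → stock rod 5 (new)  [load 190/310]
  100 → stock rod 4  [load 310/310]
  70 → stock rod 1  [load 290/310]
  70 → stock rod 2  [load 290/310]
  60 → stock rod 3  [load 280/310]
  50 → stock rod 5  [load 240/310]
  40 → stock rod 5  [load 280/310]
  30 → stock rod 3  [load 310/310]
5 stock rods opened.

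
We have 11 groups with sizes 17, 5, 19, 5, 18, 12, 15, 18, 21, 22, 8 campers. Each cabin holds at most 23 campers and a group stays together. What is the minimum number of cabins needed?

Total = 22 + 21 + 19 + 18 + 18 + 17 + 15 + 12 + 8 + 5 + 5 = 160 campers.
Lower bound: ⌈160/23⌉ = 7 cabins.
Also, 8 groups each exceed 23/2 campers, and no two of those can share a cabin, so at least 8 cabins are needed.
A packing using 8 cabins:
  cabin 1: 22 = 22
  cabin 2: 21 = 21
  cabin 3: 19 = 19
  cabin 4: 18 + 5 = 23
  cabin 5: 18 + 5 = 23
  cabin 6: 17 = 17
  cabin 7: 15 + 8 = 23
  cabin 8: 12 = 12
This matches the lower bound, so 8 is optimal.

8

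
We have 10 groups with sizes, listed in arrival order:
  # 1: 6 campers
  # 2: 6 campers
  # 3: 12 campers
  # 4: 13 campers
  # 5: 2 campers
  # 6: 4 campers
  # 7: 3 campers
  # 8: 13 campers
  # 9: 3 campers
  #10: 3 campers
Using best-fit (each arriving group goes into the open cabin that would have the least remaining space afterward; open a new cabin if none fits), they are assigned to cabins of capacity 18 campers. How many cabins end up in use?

  6 → cabin 1 (new)  [load 6/18]
  6 → cabin 1  [load 12/18]
  12 → cabin 2 (new)  [load 12/18]
  13 → cabin 3 (new)  [load 13/18]
  2 → cabin 3  [load 15/18]
  4 → cabin 1  [load 16/18]
  3 → cabin 3  [load 18/18]
  13 → cabin 4 (new)  [load 13/18]
  3 → cabin 4  [load 16/18]
  3 → cabin 2  [load 15/18]
4 cabins opened.

4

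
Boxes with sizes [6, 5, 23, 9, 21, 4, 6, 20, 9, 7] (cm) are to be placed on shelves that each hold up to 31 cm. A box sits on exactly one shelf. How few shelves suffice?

Total = 23 + 21 + 20 + 9 + 9 + 7 + 6 + 6 + 5 + 4 = 110 cm.
Lower bound: ⌈110/31⌉ = 4 shelves.
A packing using 4 shelves:
  shelf 1: 23 + 7 = 30
  shelf 2: 21 + 9 = 30
  shelf 3: 20 + 9 = 29
  shelf 4: 6 + 6 + 5 + 4 = 21
This matches the lower bound, so 4 is optimal.

4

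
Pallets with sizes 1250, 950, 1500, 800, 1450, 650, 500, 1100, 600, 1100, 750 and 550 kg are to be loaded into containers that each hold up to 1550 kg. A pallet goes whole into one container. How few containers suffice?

Total = 1500 + 1450 + 1250 + 1100 + 1100 + 950 + 800 + 750 + 650 + 600 + 550 + 500 = 11200 kg.
Lower bound: ⌈11200/1550⌉ = 8 containers.
A packing using 9 containers:
  container 1: 1500 = 1500
  container 2: 1450 = 1450
  container 3: 1250 = 1250
  container 4: 1100 = 1100
  container 5: 1100 = 1100
  container 6: 950 + 600 = 1550
  container 7: 800 + 750 = 1550
  container 8: 650 + 550 = 1200
  container 9: 500 = 500
No arrangement into 8 containers stays within capacity, so 9 is optimal.

9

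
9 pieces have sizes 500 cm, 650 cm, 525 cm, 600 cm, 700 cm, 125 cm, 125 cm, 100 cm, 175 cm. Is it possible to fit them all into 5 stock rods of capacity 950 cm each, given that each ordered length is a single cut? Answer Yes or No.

A valid assignment using 5 stock rods:
  stock rod 1: 700 + 175 = 875
  stock rod 2: 650 + 125 + 125 = 900
  stock rod 3: 600 + 100 = 700
  stock rod 4: 525 = 525
  stock rod 5: 500 = 500
Every load is within 950 cm, so 5 stock rods suffice.

Yes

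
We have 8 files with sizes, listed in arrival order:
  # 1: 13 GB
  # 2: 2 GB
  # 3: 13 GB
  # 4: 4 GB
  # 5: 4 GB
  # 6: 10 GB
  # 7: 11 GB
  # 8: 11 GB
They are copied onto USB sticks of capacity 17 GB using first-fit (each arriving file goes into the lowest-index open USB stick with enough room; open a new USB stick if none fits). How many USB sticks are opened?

  13 → USB stick 1 (new)  [load 13/17]
  2 → USB stick 1  [load 15/17]
  13 → USB stick 2 (new)  [load 13/17]
  4 → USB stick 2  [load 17/17]
  4 → USB stick 3 (new)  [load 4/17]
  10 → USB stick 3  [load 14/17]
  11 → USB stick 4 (new)  [load 11/17]
  11 → USB stick 5 (new)  [load 11/17]
5 USB sticks opened.

5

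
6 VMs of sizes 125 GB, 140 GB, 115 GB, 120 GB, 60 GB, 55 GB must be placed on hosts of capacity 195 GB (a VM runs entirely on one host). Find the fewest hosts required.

Total = 140 + 125 + 120 + 115 + 60 + 55 = 615 GB.
Lower bound: ⌈615/195⌉ = 4 hosts.
A packing using 4 hosts:
  host 1: 140 + 55 = 195
  host 2: 125 + 60 = 185
  host 3: 120 = 120
  host 4: 115 = 115
This matches the lower bound, so 4 is optimal.

4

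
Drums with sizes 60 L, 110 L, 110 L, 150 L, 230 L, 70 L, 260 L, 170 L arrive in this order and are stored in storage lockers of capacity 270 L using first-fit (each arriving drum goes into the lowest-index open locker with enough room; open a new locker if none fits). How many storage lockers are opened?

5

  60 → locker 1 (new)  [load 60/270]
  110 → locker 1  [load 170/270]
  110 → locker 2 (new)  [load 110/270]
  150 → locker 2  [load 260/270]
  230 → locker 3 (new)  [load 230/270]
  70 → locker 1  [load 240/270]
  260 → locker 4 (new)  [load 260/270]
  170 → locker 5 (new)  [load 170/270]
5 storage lockers opened.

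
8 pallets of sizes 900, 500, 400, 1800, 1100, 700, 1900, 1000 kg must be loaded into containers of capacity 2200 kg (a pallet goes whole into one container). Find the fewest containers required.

4

Total = 1900 + 1800 + 1100 + 1000 + 900 + 700 + 500 + 400 = 8300 kg.
Lower bound: ⌈8300/2200⌉ = 4 containers.
A packing using 4 containers:
  container 1: 1900 = 1900
  container 2: 1800 + 400 = 2200
  container 3: 1100 + 1000 = 2100
  container 4: 900 + 700 + 500 = 2100
This matches the lower bound, so 4 is optimal.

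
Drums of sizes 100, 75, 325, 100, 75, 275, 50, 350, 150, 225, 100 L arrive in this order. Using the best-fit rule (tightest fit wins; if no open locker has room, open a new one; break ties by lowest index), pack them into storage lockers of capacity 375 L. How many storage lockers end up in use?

  100 → locker 1 (new)  [load 100/375]
  75 → locker 1  [load 175/375]
  325 → locker 2 (new)  [load 325/375]
  100 → locker 1  [load 275/375]
  75 → locker 1  [load 350/375]
  275 → locker 3 (new)  [load 275/375]
  50 → locker 2  [load 375/375]
  350 → locker 4 (new)  [load 350/375]
  150 → locker 5 (new)  [load 150/375]
  225 → locker 5  [load 375/375]
  100 → locker 3  [load 375/375]
5 storage lockers opened.

5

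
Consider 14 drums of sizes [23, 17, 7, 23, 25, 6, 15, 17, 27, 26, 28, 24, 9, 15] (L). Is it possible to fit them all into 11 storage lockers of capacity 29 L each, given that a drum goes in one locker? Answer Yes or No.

Yes

A valid assignment using 11 storage lockers:
  locker 1: 28 = 28
  locker 2: 27 = 27
  locker 3: 26 = 26
  locker 4: 25 = 25
  locker 5: 24 = 24
  locker 6: 23 + 6 = 29
  locker 7: 23 = 23
  locker 8: 17 + 9 = 26
  locker 9: 17 + 7 = 24
  locker 10: 15 = 15
  locker 11: 15 = 15
Every load is within 29 L, so 11 storage lockers suffice.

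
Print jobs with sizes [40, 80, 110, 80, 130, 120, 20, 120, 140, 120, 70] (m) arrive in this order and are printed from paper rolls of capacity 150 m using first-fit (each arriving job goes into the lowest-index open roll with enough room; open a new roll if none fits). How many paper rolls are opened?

  40 → roll 1 (new)  [load 40/150]
  80 → roll 1  [load 120/150]
  110 → roll 2 (new)  [load 110/150]
  80 → roll 3 (new)  [load 80/150]
  130 → roll 4 (new)  [load 130/150]
  120 → roll 5 (new)  [load 120/150]
  20 → roll 1  [load 140/150]
  120 → roll 6 (new)  [load 120/150]
  140 → roll 7 (new)  [load 140/150]
  120 → roll 8 (new)  [load 120/150]
  70 → roll 3  [load 150/150]
8 paper rolls opened.

8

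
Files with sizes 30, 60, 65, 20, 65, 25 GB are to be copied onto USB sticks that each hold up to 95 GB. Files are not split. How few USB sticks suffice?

Total = 65 + 65 + 60 + 30 + 25 + 20 = 265 GB.
Lower bound: ⌈265/95⌉ = 3 USB sticks.
A packing using 3 USB sticks:
  USB stick 1: 65 + 30 = 95
  USB stick 2: 65 + 25 = 90
  USB stick 3: 60 + 20 = 80
This matches the lower bound, so 3 is optimal.

3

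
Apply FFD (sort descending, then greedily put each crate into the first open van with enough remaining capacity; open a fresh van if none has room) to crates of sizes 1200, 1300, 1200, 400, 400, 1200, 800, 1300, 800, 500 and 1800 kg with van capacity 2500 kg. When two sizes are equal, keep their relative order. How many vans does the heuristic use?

5

Sorted descending: 1800, 1300, 1300, 1200, 1200, 1200, 800, 800, 500, 400, 400.
  1800 → van 1 (new)  [load 1800/2500]
  1300 → van 2 (new)  [load 1300/2500]
  1300 → van 3 (new)  [load 1300/2500]
  1200 → van 2  [load 2500/2500]
  1200 → van 3  [load 2500/2500]
  1200 → van 4 (new)  [load 1200/2500]
  800 → van 4  [load 2000/2500]
  800 → van 5 (new)  [load 800/2500]
  500 → van 1  [load 2300/2500]
  400 → van 4  [load 2400/2500]
  400 → van 5  [load 1200/2500]
5 vans opened.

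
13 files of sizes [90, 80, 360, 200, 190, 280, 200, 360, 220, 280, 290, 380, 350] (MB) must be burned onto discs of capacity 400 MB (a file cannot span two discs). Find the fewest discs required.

Total = 380 + 360 + 360 + 350 + 290 + 280 + 280 + 220 + 200 + 200 + 190 + 90 + 80 = 3280 MB.
Lower bound: ⌈3280/400⌉ = 9 discs.
A packing using 10 discs:
  disc 1: 380 = 380
  disc 2: 360 = 360
  disc 3: 360 = 360
  disc 4: 350 = 350
  disc 5: 290 + 90 = 380
  disc 6: 280 + 80 = 360
  disc 7: 280 = 280
  disc 8: 220 = 220
  disc 9: 200 + 200 = 400
  disc 10: 190 = 190
No arrangement into 9 discs stays within capacity, so 10 is optimal.

10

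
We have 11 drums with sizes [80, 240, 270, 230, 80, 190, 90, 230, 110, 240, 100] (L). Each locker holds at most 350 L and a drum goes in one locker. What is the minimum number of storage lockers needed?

Total = 270 + 240 + 240 + 230 + 230 + 190 + 110 + 100 + 90 + 80 + 80 = 1860 L.
Lower bound: ⌈1860/350⌉ = 6 storage lockers.
A packing using 6 storage lockers:
  locker 1: 270 + 80 = 350
  locker 2: 240 + 110 = 350
  locker 3: 240 + 100 = 340
  locker 4: 230 + 90 = 320
  locker 5: 230 + 80 = 310
  locker 6: 190 = 190
This matches the lower bound, so 6 is optimal.

6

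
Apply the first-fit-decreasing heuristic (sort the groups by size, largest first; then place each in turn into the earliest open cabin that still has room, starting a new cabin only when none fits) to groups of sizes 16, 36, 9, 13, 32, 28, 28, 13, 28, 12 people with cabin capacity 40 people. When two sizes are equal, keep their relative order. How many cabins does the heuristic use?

Sorted descending: 36, 32, 28, 28, 28, 16, 13, 13, 12, 9.
  36 → cabin 1 (new)  [load 36/40]
  32 → cabin 2 (new)  [load 32/40]
  28 → cabin 3 (new)  [load 28/40]
  28 → cabin 4 (new)  [load 28/40]
  28 → cabin 5 (new)  [load 28/40]
  16 → cabin 6 (new)  [load 16/40]
  13 → cabin 6  [load 29/40]
  13 → cabin 7 (new)  [load 13/40]
  12 → cabin 3  [load 40/40]
  9 → cabin 4  [load 37/40]
7 cabins opened.

7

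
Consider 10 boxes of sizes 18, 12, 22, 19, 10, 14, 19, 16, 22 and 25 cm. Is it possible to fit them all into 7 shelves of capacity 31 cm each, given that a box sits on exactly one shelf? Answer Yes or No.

A valid assignment using 7 shelves:
  shelf 1: 25 = 25
  shelf 2: 22 = 22
  shelf 3: 22 = 22
  shelf 4: 19 + 12 = 31
  shelf 5: 19 + 10 = 29
  shelf 6: 18 = 18
  shelf 7: 16 + 14 = 30
Every load is within 31 cm, so 7 shelves suffice.

Yes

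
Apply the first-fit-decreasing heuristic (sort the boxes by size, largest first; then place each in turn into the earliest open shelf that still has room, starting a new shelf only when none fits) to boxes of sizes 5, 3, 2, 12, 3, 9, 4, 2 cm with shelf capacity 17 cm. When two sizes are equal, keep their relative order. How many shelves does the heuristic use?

Sorted descending: 12, 9, 5, 4, 3, 3, 2, 2.
  12 → shelf 1 (new)  [load 12/17]
  9 → shelf 2 (new)  [load 9/17]
  5 → shelf 1  [load 17/17]
  4 → shelf 2  [load 13/17]
  3 → shelf 2  [load 16/17]
  3 → shelf 3 (new)  [load 3/17]
  2 → shelf 3  [load 5/17]
  2 → shelf 3  [load 7/17]
3 shelves opened.

3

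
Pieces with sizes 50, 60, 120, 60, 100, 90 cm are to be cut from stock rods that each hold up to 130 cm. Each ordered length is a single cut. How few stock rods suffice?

5

Total = 120 + 100 + 90 + 60 + 60 + 50 = 480 cm.
Lower bound: ⌈480/130⌉ = 4 stock rods.
A packing using 5 stock rods:
  stock rod 1: 120 = 120
  stock rod 2: 100 = 100
  stock rod 3: 90 = 90
  stock rod 4: 60 + 60 = 120
  stock rod 5: 50 = 50
No arrangement into 4 stock rods stays within capacity, so 5 is optimal.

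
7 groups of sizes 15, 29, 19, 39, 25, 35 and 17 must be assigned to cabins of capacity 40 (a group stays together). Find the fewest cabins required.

5

Total = 39 + 35 + 29 + 25 + 19 + 17 + 15 = 179.
Lower bound: ⌈179/40⌉ = 5 cabins.
A packing using 5 cabins:
  cabin 1: 39 = 39
  cabin 2: 35 = 35
  cabin 3: 29 = 29
  cabin 4: 25 + 15 = 40
  cabin 5: 19 + 17 = 36
This matches the lower bound, so 5 is optimal.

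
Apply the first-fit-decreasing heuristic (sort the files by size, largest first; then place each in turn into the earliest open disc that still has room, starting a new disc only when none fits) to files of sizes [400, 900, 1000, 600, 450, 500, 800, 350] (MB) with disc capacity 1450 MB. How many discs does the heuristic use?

4

Sorted descending: 1000, 900, 800, 600, 500, 450, 400, 350.
  1000 → disc 1 (new)  [load 1000/1450]
  900 → disc 2 (new)  [load 900/1450]
  800 → disc 3 (new)  [load 800/1450]
  600 → disc 3  [load 1400/1450]
  500 → disc 2  [load 1400/1450]
  450 → disc 1  [load 1450/1450]
  400 → disc 4 (new)  [load 400/1450]
  350 → disc 4  [load 750/1450]
4 discs opened.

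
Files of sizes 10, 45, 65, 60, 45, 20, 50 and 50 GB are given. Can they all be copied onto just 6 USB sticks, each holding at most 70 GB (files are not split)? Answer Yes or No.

Yes

A valid assignment using 6 USB sticks:
  USB stick 1: 65 = 65
  USB stick 2: 60 + 10 = 70
  USB stick 3: 50 + 20 = 70
  USB stick 4: 50 = 50
  USB stick 5: 45 = 45
  USB stick 6: 45 = 45
Every load is within 70 GB, so 6 USB sticks suffice.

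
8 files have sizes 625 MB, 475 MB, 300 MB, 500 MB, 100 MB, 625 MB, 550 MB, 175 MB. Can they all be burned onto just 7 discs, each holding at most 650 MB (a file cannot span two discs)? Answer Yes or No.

Yes

A valid assignment using 6 discs:
  disc 1: 625 = 625
  disc 2: 625 = 625
  disc 3: 550 + 100 = 650
  disc 4: 500 = 500
  disc 5: 475 + 175 = 650
  disc 6: 300 = 300
That uses only 6 ≤ 7, so 7 discs are enough.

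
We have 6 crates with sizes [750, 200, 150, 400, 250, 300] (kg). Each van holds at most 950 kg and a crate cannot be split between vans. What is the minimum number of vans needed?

3

Total = 750 + 400 + 300 + 250 + 200 + 150 = 2050 kg.
Lower bound: ⌈2050/950⌉ = 3 vans.
A packing using 3 vans:
  van 1: 750 + 200 = 950
  van 2: 400 + 300 + 250 = 950
  van 3: 150 = 150
This matches the lower bound, so 3 is optimal.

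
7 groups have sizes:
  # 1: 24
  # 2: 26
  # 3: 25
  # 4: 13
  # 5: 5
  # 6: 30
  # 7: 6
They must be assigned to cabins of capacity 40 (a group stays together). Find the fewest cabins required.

4

Total = 30 + 26 + 25 + 24 + 13 + 6 + 5 = 129.
Lower bound: ⌈129/40⌉ = 4 cabins.
A packing using 4 cabins:
  cabin 1: 30 + 6 = 36
  cabin 2: 26 + 13 = 39
  cabin 3: 25 + 5 = 30
  cabin 4: 24 = 24
This matches the lower bound, so 4 is optimal.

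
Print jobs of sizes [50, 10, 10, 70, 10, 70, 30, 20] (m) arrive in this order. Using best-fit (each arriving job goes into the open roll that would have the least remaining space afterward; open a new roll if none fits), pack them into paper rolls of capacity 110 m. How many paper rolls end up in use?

  50 → roll 1 (new)  [load 50/110]
  10 → roll 1  [load 60/110]
  10 → roll 1  [load 70/110]
  70 → roll 2 (new)  [load 70/110]
  10 → roll 1  [load 80/110]
  70 → roll 3 (new)  [load 70/110]
  30 → roll 1  [load 110/110]
  20 → roll 2  [load 90/110]
3 paper rolls opened.

3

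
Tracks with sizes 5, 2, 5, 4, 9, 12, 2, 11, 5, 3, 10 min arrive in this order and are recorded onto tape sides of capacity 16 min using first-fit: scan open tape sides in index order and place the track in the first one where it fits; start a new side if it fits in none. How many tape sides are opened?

5

  5 → side 1 (new)  [load 5/16]
  2 → side 1  [load 7/16]
  5 → side 1  [load 12/16]
  4 → side 1  [load 16/16]
  9 → side 2 (new)  [load 9/16]
  12 → side 3 (new)  [load 12/16]
  2 → side 2  [load 11/16]
  11 → side 4 (new)  [load 11/16]
  5 → side 2  [load 16/16]
  3 → side 3  [load 15/16]
  10 → side 5 (new)  [load 10/16]
5 tape sides opened.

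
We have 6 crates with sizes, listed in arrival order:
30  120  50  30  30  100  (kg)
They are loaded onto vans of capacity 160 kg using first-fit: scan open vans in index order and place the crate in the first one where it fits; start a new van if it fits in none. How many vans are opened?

  30 → van 1 (new)  [load 30/160]
  120 → van 1  [load 150/160]
  50 → van 2 (new)  [load 50/160]
  30 → van 2  [load 80/160]
  30 → van 2  [load 110/160]
  100 → van 3 (new)  [load 100/160]
3 vans opened.

3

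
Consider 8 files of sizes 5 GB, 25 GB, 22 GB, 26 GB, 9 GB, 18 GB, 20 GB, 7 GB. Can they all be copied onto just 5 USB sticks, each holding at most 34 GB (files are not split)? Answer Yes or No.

Yes

A valid assignment using 5 USB sticks:
  USB stick 1: 26 + 7 = 33
  USB stick 2: 25 + 9 = 34
  USB stick 3: 22 + 5 = 27
  USB stick 4: 20 = 20
  USB stick 5: 18 = 18
Every load is within 34 GB, so 5 USB sticks suffice.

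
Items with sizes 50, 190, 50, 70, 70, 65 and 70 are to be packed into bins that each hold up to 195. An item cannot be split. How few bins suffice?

3

Total = 190 + 70 + 70 + 70 + 65 + 50 + 50 = 565.
Lower bound: ⌈565/195⌉ = 3 bins.
A packing using 3 bins:
  bin 1: 190 = 190
  bin 2: 70 + 70 + 50 = 190
  bin 3: 70 + 65 + 50 = 185
This matches the lower bound, so 3 is optimal.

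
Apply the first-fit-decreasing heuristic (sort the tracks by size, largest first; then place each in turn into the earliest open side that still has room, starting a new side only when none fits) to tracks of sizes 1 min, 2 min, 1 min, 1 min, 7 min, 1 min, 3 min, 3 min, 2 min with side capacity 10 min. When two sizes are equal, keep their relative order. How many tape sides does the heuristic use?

3

Sorted descending: 7, 3, 3, 2, 2, 1, 1, 1, 1.
  7 → side 1 (new)  [load 7/10]
  3 → side 1  [load 10/10]
  3 → side 2 (new)  [load 3/10]
  2 → side 2  [load 5/10]
  2 → side 2  [load 7/10]
  1 → side 2  [load 8/10]
  1 → side 2  [load 9/10]
  1 → side 2  [load 10/10]
  1 → side 3 (new)  [load 1/10]
3 tape sides opened.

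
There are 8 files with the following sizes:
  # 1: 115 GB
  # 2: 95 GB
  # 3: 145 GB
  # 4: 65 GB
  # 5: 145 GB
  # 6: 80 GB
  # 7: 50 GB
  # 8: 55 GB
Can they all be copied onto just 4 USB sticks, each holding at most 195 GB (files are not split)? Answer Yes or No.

Total = 750 GB; ⌈750/195⌉ = 4.
The bound of 4 does not rule out 4, but exhaustive search shows no assignment into 4 USB sticks of capacity 195 GB exists — the minimum is 5.

No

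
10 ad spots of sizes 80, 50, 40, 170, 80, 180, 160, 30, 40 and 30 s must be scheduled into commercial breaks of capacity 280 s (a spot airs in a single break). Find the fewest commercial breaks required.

Total = 180 + 170 + 160 + 80 + 80 + 50 + 40 + 40 + 30 + 30 = 860 s.
Lower bound: ⌈860/280⌉ = 4 commercial breaks.
A packing using 4 commercial breaks:
  break 1: 180 + 80 = 260
  break 2: 170 + 80 + 30 = 280
  break 3: 160 + 50 + 40 + 30 = 280
  break 4: 40 = 40
This matches the lower bound, so 4 is optimal.

4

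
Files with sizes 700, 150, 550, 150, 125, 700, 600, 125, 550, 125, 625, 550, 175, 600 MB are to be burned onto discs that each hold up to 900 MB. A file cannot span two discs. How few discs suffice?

8

Total = 700 + 700 + 625 + 600 + 600 + 550 + 550 + 550 + 175 + 150 + 150 + 125 + 125 + 125 = 5725 MB.
Lower bound: ⌈5725/900⌉ = 7 discs.
Also, 8 files each exceed 450 MB, and no two of those can share a disc, so at least 8 discs are needed.
A packing using 8 discs:
  disc 1: 700 + 175 = 875
  disc 2: 700 + 150 = 850
  disc 3: 625 + 150 + 125 = 900
  disc 4: 600 + 125 + 125 = 850
  disc 5: 600 = 600
  disc 6: 550 = 550
  disc 7: 550 = 550
  disc 8: 550 = 550
This matches the lower bound, so 8 is optimal.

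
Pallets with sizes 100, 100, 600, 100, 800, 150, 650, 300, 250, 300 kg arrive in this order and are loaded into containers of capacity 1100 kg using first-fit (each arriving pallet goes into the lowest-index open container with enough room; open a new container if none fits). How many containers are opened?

4

  100 → container 1 (new)  [load 100/1100]
  100 → container 1  [load 200/1100]
  600 → container 1  [load 800/1100]
  100 → container 1  [load 900/1100]
  800 → container 2 (new)  [load 800/1100]
  150 → container 1  [load 1050/1100]
  650 → container 3 (new)  [load 650/1100]
  300 → container 2  [load 1100/1100]
  250 → container 3  [load 900/1100]
  300 → container 4 (new)  [load 300/1100]
4 containers opened.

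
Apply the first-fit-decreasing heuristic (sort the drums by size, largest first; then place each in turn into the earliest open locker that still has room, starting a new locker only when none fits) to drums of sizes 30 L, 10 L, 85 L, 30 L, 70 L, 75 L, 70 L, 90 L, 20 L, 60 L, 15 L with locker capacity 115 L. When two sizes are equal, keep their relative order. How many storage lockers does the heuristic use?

6

Sorted descending: 90, 85, 75, 70, 70, 60, 30, 30, 20, 15, 10.
  90 → locker 1 (new)  [load 90/115]
  85 → locker 2 (new)  [load 85/115]
  75 → locker 3 (new)  [load 75/115]
  70 → locker 4 (new)  [load 70/115]
  70 → locker 5 (new)  [load 70/115]
  60 → locker 6 (new)  [load 60/115]
  30 → locker 2  [load 115/115]
  30 → locker 3  [load 105/115]
  20 → locker 1  [load 110/115]
  15 → locker 4  [load 85/115]
  10 → locker 3  [load 115/115]
6 storage lockers opened.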